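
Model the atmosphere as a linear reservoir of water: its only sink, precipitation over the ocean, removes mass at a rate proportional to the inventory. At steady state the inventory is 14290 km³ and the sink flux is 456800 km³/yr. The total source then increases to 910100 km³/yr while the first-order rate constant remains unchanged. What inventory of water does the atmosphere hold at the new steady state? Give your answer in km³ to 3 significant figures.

Rate constant k = F/M = 456800 / 14290 = 31.97 yr⁻¹.
At the new steady state, source = k·M_new ⇒ M_new = 910100 / 31.97 = 28470 km³.
(Equivalently M_new = M × F_new/F_old = 14290 × 910100/456800.)

28500 km³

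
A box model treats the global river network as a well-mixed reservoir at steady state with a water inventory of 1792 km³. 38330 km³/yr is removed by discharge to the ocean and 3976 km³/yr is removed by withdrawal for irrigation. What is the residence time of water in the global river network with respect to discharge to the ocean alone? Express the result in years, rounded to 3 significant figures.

0.0468 yr

Residence time with respect to a single sink: τ = M / F_sink.
τ = 1792 / 38330 = 0.04675 yr.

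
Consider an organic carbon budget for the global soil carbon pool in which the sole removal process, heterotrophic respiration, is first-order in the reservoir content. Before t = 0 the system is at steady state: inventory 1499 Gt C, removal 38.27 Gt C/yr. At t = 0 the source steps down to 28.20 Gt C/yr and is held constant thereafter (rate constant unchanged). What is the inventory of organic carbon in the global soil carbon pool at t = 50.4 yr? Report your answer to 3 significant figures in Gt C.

τ = M₀/F₀ = 1499/38.27 = 39.17 yr; rate constant k = 1/τ.
New steady state M_∞ = F₁/k = F₁·τ = 28.20 × 39.17 = 1104.6 Gt C.
M(t) = M_∞ + (M₀ − M_∞)·e^(−t/τ); t/τ = 50.4/39.17 = 1.287, so e^(−t/τ) = 0.2762.
M(t) = 1104.6 + 394.4 × 0.2762 = 1213.5 Gt C.

1210 Gt C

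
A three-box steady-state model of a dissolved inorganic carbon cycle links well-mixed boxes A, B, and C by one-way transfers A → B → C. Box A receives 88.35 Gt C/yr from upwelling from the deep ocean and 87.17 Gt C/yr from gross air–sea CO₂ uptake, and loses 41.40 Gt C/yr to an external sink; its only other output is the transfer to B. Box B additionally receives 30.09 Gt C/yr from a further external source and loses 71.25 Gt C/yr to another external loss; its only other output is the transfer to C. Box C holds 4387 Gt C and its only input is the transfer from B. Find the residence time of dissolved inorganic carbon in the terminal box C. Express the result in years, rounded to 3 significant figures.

47.2 yr

Box A: F(A→B) = (88.35 + 87.17) − 41.40 = 134.12 Gt C/yr.
Box B: F(B→C) = (134.12 + 30.09) − 71.25 = 92.960 Gt C/yr.
Box C throughput = its input = 92.960 Gt C/yr; τ = 4387 / 92.960 = 47.19 yr.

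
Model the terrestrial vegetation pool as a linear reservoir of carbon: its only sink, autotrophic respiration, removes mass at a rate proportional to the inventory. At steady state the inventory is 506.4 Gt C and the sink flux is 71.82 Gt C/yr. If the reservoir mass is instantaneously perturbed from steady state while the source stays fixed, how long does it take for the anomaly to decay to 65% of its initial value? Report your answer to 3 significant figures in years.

For a linear reservoir the anomaly decays as exp(−t/τ) with τ = M/F = 506.4/71.82 = 7.051 yr.
exp(−t/τ) = 0.65 ⇒ t = −τ ln(0.65) = 7.051 × 0.4308 = 3.037 yr.

3.04 yr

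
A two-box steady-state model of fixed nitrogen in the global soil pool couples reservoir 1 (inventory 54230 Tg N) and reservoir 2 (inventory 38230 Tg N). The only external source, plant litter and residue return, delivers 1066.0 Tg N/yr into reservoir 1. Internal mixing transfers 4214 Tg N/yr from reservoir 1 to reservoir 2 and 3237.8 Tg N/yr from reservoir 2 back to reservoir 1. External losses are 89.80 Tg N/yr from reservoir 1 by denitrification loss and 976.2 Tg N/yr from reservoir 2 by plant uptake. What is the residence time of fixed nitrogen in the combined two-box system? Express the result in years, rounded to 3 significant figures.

Treat the two boxes together as one reservoir: the mixing fluxes between them are internal recycling, so τ = ΣM / Σ(external losses).
M_total = 54230 + 38230 = 92460 Tg N.
ΣF_external_out = 89.80 + 976.2 = 1066.0 Tg N/yr.
τ = M_total / ΣF_ext = 92460 / 1066.0 = 86.74 yr.

86.7 yr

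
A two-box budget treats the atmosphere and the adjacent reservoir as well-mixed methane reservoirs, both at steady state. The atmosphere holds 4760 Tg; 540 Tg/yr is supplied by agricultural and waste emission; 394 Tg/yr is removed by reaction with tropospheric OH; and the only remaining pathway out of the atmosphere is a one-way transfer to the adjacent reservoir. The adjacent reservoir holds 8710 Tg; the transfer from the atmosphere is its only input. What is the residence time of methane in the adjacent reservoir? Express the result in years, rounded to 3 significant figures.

59.7 yr

Balance the atmosphere: ΣF_in = 540.00 Tg/yr.
Transfer to the adjacent reservoir = ΣF_in − (394) = 146.00 Tg/yr.
At steady state the output of the adjacent reservoir equals its input, 146.00 Tg/yr.
τ = M / F = 8710 / 146.00 = 59.66 yr.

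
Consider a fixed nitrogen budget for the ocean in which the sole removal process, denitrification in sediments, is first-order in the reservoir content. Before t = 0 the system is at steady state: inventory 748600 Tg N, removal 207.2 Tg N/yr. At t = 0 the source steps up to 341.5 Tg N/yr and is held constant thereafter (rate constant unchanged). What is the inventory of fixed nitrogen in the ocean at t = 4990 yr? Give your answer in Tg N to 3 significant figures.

1.11×10^6 Tg N

The sink rate constant is k = F₀/M₀ = 207.2/748600 = 0.0002768 yr⁻¹.
Solving dM/dt = F₁ − kM with M(0) = M₀ gives M(t) = F₁/k + (M₀ − F₁/k)·e^(−kt).
F₁/k = 341.5/0.0002768 = 1.2338×10^6 Tg N; kt = 0.0002768 × 4990 = 1.381, e^(−kt) = 0.2513.
M(4990) = 1.2338×10^6 + (748600 − 1.2338×10^6) × 0.2513 = 1.2338×10^6 − 121900 = 1.1119×10^6 Tg N.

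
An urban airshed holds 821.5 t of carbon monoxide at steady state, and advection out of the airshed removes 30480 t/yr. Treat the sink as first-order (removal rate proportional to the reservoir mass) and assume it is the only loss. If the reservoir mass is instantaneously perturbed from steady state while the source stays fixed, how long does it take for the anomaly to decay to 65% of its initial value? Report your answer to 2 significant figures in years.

For a linear reservoir the anomaly decays as exp(−t/τ) with τ = M/F = 821.5/30480 = 0.02695 yr.
exp(−t/τ) = 0.65 ⇒ t = −τ ln(0.65) = 0.02695 × 0.4308 = 0.01161 yr.

0.012 yr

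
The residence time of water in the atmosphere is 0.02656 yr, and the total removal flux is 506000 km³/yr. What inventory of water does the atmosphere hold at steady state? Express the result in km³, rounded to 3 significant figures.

τ = M/F ⇒ M = τ × F = 0.02656 × 506000 = 13440 km³.

13400 km³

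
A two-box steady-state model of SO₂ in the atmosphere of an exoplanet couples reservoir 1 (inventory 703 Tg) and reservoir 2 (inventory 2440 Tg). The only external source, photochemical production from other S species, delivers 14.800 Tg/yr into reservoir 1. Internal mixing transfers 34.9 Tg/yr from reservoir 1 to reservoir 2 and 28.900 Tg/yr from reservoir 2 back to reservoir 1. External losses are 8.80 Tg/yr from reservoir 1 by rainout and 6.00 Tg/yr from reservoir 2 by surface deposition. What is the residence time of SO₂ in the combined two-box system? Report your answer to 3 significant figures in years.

For the system as a whole, the A↔B exchange is internal and contributes nothing to the throughput; only the external sinks remove mass.
M_total = 703 + 2440 = 3143.0 Tg.
ΣF_external_out = 8.80 + 6.00 = 14.800 Tg/yr.
τ = M_total / ΣF_ext = 3143.0 / 14.800 = 212.4 yr.

212 yr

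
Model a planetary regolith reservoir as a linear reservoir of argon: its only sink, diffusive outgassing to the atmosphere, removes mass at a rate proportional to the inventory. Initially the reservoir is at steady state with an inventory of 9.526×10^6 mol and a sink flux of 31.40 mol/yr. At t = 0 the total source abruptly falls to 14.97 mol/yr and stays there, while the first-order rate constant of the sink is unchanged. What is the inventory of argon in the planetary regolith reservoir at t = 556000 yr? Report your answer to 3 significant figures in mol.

5.34×10^6 mol

The sink rate constant is k = F₀/M₀ = 31.40/9.526×10^6 = 3.296×10^-6 yr⁻¹.
Solving dM/dt = F₁ − kM with M(0) = M₀ gives M(t) = F₁/k + (M₀ − F₁/k)·e^(−kt).
F₁/k = 14.97/3.296×10^-6 = 4.5415×10^6 mol; kt = 3.296×10^-6 × 556000 = 1.833, e^(−kt) = 0.1600.
M(556000) = 4.5415×10^6 + (9.526×10^6 − 4.5415×10^6) × 0.1600 = 4.5415×10^6 + 797400 = 5.3389×10^6 mol.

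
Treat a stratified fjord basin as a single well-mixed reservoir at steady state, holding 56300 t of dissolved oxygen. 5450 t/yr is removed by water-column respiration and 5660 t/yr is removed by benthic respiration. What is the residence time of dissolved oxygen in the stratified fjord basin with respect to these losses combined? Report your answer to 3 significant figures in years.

Total removal = 5450 + 5660 = 11110 t/yr.
τ = M / ΣF_out = 56300 / 11110 = 5.068 yr.

5.07 yr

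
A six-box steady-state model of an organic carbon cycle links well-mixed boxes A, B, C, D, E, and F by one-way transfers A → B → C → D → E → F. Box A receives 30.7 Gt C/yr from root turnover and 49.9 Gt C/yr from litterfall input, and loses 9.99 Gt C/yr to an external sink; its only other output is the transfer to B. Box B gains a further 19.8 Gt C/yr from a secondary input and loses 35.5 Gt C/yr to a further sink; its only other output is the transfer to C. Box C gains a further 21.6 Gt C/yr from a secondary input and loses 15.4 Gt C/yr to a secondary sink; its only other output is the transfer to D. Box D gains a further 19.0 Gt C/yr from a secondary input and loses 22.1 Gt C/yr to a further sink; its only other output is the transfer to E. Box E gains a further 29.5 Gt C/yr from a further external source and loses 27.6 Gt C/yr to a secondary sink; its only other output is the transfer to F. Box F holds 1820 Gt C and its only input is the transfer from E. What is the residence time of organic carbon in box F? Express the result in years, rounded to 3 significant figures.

Box A: F(A→B) = (30.7 + 49.9) − 9.99 = 70.610 Gt C/yr.
Box B: F(B→C) = (70.610 + 19.8) − 35.5 = 54.910 Gt C/yr.
Box C: F(C→D) = (54.910 + 21.6) − 15.4 = 61.110 Gt C/yr.
Box D: F(D→E) = (61.110 + 19.0) − 22.1 = 58.010 Gt C/yr.
Box E: F(E→F) = (58.010 + 29.5) − 27.6 = 59.910 Gt C/yr.
Box F throughput = its input = 59.910 Gt C/yr; τ = 1820 / 59.910 = 30.38 yr.

30.4 yr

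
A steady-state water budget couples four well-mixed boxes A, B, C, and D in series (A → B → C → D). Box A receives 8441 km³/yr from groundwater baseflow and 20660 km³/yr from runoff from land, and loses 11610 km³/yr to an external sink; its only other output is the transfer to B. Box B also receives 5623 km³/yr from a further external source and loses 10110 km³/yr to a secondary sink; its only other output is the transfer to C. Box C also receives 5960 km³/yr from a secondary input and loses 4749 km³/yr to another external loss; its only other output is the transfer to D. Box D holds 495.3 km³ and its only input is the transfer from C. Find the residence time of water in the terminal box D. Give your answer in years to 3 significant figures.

Box A: F(A→B) = (8441 + 20660) − 11610 = 17491 km³/yr.
Box B: F(B→C) = (17491 + 5623) − 10110 = 13004 km³/yr.
Box C: F(C→D) = (13004 + 5960) − 4749 = 14215 km³/yr.
Box D throughput = its input = 14215 km³/yr; τ = 495.3 / 14215 = 0.03484 yr.

0.0348 yr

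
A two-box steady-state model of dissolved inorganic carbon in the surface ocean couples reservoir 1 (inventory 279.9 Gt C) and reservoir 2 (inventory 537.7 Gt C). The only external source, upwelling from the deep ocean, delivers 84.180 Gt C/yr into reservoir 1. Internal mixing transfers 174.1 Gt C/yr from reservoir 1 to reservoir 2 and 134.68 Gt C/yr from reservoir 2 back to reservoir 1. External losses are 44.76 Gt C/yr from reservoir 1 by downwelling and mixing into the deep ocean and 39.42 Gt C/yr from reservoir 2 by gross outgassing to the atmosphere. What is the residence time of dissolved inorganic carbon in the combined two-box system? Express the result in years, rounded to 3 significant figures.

Treat the two boxes together as one reservoir: the mixing fluxes between them are internal recycling, so τ = ΣM / Σ(external losses).
M_total = 279.9 + 537.7 = 817.60 Gt C.
ΣF_external_out = 44.76 + 39.42 = 84.180 Gt C/yr.
τ = M_total / ΣF_ext = 817.60 / 84.180 = 9.713 yr.

9.71 yr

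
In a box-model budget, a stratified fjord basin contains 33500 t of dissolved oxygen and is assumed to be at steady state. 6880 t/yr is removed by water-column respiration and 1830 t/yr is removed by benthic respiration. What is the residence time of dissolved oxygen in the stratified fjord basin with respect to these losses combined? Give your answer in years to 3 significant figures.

3.85 yr

Total removal = 6880 + 1830 = 8710.0 t/yr.
τ = M / ΣF_out = 33500 / 8710.0 = 3.846 yr.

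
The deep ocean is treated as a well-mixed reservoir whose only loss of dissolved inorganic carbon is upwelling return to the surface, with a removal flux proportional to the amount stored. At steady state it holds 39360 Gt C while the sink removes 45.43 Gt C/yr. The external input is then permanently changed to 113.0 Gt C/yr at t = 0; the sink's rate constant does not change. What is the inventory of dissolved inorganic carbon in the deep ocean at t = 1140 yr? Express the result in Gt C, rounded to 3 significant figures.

82200 Gt C

τ = M₀/F₀ = 39360/45.43 = 866.4 yr; rate constant k = 1/τ.
New steady state M_∞ = F₁/k = F₁·τ = 113.0 × 866.4 = 97902 Gt C.
M(t) = M_∞ + (M₀ − M_∞)·e^(−t/τ); t/τ = 1140/866.4 = 1.316, so e^(−t/τ) = 0.2683.
M(t) = 97902 − 58540 × 0.2683 = 82198 Gt C.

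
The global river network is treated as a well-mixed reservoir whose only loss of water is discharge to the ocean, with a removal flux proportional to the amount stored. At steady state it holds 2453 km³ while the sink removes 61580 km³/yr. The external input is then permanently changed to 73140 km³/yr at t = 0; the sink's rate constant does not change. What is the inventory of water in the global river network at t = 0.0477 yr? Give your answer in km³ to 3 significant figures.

2770 km³

The sink rate constant is k = F₀/M₀ = 61580/2453 = 25.10 yr⁻¹.
Solving dM/dt = F₁ − kM with M(0) = M₀ gives M(t) = F₁/k + (M₀ − F₁/k)·e^(−kt).
F₁/k = 73140/25.10 = 2913.5 km³; kt = 25.10 × 0.0477 = 1.197, e^(−kt) = 0.3020.
M(0.0477) = 2913.5 + (2453 − 2913.5) × 0.3020 = 2913.5 − 139.0 = 2774.4 km³.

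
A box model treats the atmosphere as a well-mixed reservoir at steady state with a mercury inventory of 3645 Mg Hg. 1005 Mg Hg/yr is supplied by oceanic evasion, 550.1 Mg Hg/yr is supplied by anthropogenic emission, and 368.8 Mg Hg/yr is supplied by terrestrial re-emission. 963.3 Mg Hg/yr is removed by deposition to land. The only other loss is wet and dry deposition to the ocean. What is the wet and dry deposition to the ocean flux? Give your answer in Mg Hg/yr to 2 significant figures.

At steady state ΣF_in = ΣF_out.
ΣF_in = 1005 + 550.1 + 368.8 = 1923.9 Mg Hg/yr.
Wet and dry deposition to the ocean flux = ΣF_in − (963.3) = 1923.9 − 963.3 = 960.6 Mg Hg/yr.

960 Mg Hg/yr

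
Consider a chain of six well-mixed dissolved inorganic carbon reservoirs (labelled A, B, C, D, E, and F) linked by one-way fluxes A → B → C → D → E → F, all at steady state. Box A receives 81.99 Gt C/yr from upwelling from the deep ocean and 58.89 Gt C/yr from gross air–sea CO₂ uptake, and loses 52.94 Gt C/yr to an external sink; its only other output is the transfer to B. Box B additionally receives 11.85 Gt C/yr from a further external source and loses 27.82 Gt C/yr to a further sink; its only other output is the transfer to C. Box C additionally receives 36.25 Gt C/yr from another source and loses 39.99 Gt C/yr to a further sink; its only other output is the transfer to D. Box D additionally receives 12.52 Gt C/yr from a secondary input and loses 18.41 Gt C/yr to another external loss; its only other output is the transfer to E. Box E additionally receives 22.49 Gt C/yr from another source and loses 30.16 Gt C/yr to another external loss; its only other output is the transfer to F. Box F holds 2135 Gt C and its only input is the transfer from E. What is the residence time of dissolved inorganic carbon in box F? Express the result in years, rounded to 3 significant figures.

Box A: F(A→B) = (81.99 + 58.89) − 52.94 = 87.940 Gt C/yr.
Box B: F(B→C) = (87.940 + 11.85) − 27.82 = 71.970 Gt C/yr.
Box C: F(C→D) = (71.970 + 36.25) − 39.99 = 68.230 Gt C/yr.
Box D: F(D→E) = (68.230 + 12.52) − 18.41 = 62.340 Gt C/yr.
Box E: F(E→F) = (62.340 + 22.49) − 30.16 = 54.670 Gt C/yr.
Box F throughput = its input = 54.670 Gt C/yr; τ = 2135 / 54.670 = 39.05 yr.

39.1 yr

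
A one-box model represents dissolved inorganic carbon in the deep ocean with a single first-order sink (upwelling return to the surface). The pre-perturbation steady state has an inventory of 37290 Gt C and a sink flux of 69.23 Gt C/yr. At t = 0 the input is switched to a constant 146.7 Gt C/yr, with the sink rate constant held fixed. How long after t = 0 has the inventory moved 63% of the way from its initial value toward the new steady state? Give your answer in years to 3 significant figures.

536 yr

τ = M₀/F₀ = 37290/69.23 = 538.6 yr.
The remaining gap fraction is e^(−t/τ); 63% covered ⇒ e^(−t/τ) = 0.370.
t = −τ ln(0.370) = 538.6 × 0.9943 = 535.5 yr.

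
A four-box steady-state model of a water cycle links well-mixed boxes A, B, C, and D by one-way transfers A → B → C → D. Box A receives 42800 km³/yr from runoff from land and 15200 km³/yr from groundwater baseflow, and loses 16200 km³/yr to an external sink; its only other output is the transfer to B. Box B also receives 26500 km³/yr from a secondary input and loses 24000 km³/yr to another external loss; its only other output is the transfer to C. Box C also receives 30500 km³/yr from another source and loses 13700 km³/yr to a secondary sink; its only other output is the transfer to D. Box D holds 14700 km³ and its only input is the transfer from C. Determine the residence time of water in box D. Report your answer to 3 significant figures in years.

Box A: F(A→B) = (42800 + 15200) − 16200 = 41800 km³/yr.
Box B: F(B→C) = (41800 + 26500) − 24000 = 44300 km³/yr.
Box C: F(C→D) = (44300 + 30500) − 13700 = 61100 km³/yr.
Box D throughput = its input = 61100 km³/yr; τ = 14700 / 61100 = 0.2406 yr.

0.241 yr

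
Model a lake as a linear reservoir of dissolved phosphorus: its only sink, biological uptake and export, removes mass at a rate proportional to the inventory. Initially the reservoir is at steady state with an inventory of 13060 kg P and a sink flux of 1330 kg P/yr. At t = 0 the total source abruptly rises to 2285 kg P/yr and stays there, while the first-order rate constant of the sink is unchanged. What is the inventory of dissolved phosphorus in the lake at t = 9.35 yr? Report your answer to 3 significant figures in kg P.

Residence time τ = M₀/F₀ = 9.820 yr. The eventual steady state is M_∞ = M₀·(F₁/F₀) = 13060 × 2285/1330 = 22438 kg P.
The anomaly ΔM(t) = M(t) − M_∞ decays as ΔM₀·e^(−t/τ) with ΔM₀ = 13060 − 22438 = −9378 kg P.
At t = 9.35 yr, e^(−t/τ) = e^(−0.9522) = 0.3859, so ΔM = −3619 kg P and M = 22438 − 3619 = 18819 kg P.

18800 kg P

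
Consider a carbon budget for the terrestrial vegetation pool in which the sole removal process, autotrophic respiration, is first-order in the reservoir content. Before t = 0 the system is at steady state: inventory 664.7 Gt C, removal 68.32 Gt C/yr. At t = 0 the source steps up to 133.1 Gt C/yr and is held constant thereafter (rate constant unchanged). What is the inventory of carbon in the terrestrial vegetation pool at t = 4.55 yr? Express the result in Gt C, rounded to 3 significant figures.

τ = M₀/F₀ = 664.7/68.32 = 9.729 yr; rate constant k = 1/τ.
New steady state M_∞ = F₁/k = F₁·τ = 133.1 × 9.729 = 1295.0 Gt C.
M(t) = M_∞ + (M₀ − M_∞)·e^(−t/τ); t/τ = 4.55/9.729 = 0.4677, so e^(−t/τ) = 0.6265.
M(t) = 1295.0 − 630.3 × 0.6265 = 900.12 Gt C.

900 Gt C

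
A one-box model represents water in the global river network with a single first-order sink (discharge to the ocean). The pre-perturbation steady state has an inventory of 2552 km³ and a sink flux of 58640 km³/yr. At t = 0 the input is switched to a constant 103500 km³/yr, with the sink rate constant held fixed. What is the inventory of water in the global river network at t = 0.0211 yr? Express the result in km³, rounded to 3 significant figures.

τ = M₀/F₀ = 2552/58640 = 0.04352 yr; rate constant k = 1/τ.
New steady state M_∞ = F₁/k = F₁·τ = 103500 × 0.04352 = 4504.3 km³.
M(t) = M_∞ + (M₀ − M_∞)·e^(−t/τ); t/τ = 0.0211/0.04352 = 0.4848, so e^(−t/τ) = 0.6158.
M(t) = 4504.3 − 1952 × 0.6158 = 3302.1 km³.

3300 km³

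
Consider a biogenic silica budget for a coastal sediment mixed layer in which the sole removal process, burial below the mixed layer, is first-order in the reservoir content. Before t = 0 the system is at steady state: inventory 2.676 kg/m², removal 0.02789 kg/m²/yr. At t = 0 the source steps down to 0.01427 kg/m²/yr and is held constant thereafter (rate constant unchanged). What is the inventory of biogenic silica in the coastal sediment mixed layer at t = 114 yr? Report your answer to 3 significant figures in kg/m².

1.77 kg/m²

Residence time τ = M₀/F₀ = 95.95 yr. The eventual steady state is M_∞ = M₀·(F₁/F₀) = 2.676 × 0.01427/0.02789 = 1.3692 kg/m².
The anomaly ΔM(t) = M(t) − M_∞ decays as ΔM₀·e^(−t/τ) with ΔM₀ = 2.676 − 1.3692 = 1.307 kg/m².
At t = 114 yr, e^(−t/τ) = e^(−1.188) = 0.3048, so ΔM = 0.3983 kg/m² and M = 1.3692 + 0.3983 = 1.7675 kg/m².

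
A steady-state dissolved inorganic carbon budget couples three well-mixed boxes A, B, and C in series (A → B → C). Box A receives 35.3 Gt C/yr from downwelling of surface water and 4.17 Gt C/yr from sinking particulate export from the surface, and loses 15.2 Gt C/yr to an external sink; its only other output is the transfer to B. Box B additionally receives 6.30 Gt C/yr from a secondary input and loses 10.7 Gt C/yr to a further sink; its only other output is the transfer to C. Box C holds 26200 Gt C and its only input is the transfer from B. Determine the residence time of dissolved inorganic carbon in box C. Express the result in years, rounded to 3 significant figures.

1320 yr

Box A: F(A→B) = (35.3 + 4.17) − 15.2 = 24.270 Gt C/yr.
Box B: F(B→C) = (24.270 + 6.30) − 10.7 = 19.870 Gt C/yr.
Box C throughput = its input = 19.870 Gt C/yr; τ = 26200 / 19.870 = 1319 yr.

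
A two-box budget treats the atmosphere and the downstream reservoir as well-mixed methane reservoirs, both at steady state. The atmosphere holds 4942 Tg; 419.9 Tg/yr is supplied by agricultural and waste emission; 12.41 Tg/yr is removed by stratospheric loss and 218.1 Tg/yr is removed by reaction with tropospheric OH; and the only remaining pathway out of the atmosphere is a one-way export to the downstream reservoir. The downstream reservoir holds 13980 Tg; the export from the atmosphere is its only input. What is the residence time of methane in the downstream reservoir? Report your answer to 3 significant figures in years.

Balance the atmosphere: ΣF_in = 419.90 Tg/yr.
Export to the downstream reservoir = ΣF_in − (12.41 + 218.1) = 189.39 Tg/yr.
At steady state the output of the downstream reservoir equals its input, 189.39 Tg/yr.
τ = M / F = 13980 / 189.39 = 73.82 yr.

73.8 yr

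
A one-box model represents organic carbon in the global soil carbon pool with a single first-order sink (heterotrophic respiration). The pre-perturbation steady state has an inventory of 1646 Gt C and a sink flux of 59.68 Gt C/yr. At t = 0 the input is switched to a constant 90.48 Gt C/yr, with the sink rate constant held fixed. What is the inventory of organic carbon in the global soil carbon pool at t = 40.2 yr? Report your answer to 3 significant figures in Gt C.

Residence time τ = M₀/F₀ = 27.58 yr. The eventual steady state is M_∞ = M₀·(F₁/F₀) = 1646 × 90.48/59.68 = 2495.5 Gt C.
The anomaly ΔM(t) = M(t) − M_∞ decays as ΔM₀·e^(−t/τ) with ΔM₀ = 1646 − 2495.5 = −849.5 Gt C.
At t = 40.2 yr, e^(−t/τ) = e^(−1.458) = 0.2328, so ΔM = −197.8 Gt C and M = 2495.5 − 197.8 = 2297.7 Gt C.

2300 Gt C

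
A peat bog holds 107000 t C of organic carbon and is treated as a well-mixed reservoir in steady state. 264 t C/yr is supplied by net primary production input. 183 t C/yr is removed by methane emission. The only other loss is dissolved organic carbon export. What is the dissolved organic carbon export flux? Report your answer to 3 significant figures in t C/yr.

81.0 t C/yr

At steady state ΣF_in = ΣF_out.
ΣF_in = 264.00 t C/yr.
Dissolved organic carbon export flux = ΣF_in − (183) = 264.00 − 183.0 = 81.00 t C/yr.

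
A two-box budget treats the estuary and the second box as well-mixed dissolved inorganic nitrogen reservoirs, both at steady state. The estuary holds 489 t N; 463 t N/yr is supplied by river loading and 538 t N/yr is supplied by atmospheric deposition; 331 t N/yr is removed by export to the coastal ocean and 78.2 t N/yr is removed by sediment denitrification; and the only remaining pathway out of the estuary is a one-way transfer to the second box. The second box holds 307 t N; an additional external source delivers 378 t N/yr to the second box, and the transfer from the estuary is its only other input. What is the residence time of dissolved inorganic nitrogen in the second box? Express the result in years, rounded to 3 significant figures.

0.317 yr

Balance the estuary: ΣF_in = 463 + 538 = 1001.0 t N/yr.
Transfer to the second box = ΣF_in − (331 + 78.2) = 591.80 t N/yr.
Total input to the second box = 591.80 + 378 = 969.80 t N/yr; at steady state this equals its total output.
τ = M / F = 307 / 969.80 = 0.3166 yr.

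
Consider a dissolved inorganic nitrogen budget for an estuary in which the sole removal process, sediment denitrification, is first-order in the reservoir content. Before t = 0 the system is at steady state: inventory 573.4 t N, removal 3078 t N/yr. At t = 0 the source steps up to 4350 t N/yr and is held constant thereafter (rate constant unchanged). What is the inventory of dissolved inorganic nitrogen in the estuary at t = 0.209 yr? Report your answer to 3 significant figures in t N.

Residence time τ = M₀/F₀ = 0.1863 yr. The eventual steady state is M_∞ = M₀·(F₁/F₀) = 573.4 × 4350/3078 = 810.36 t N.
The anomaly ΔM(t) = M(t) − M_∞ decays as ΔM₀·e^(−t/τ) with ΔM₀ = 573.4 − 810.36 = −237.0 t N.
At t = 0.209 yr, e^(−t/τ) = e^(−1.122) = 0.3257, so ΔM = −77.17 t N and M = 810.36 − 77.17 = 733.19 t N.

733 t N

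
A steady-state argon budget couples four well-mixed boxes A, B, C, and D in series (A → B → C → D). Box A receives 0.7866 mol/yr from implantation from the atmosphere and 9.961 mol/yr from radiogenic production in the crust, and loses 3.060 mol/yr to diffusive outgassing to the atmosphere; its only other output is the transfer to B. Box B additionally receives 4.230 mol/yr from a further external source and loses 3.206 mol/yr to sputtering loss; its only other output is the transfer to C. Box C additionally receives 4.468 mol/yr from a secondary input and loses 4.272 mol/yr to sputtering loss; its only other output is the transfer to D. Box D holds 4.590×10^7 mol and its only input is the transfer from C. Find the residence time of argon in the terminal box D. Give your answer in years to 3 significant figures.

5.15×10^6 yr

Box A: F(A→B) = (0.7866 + 9.961) − 3.060 = 7.6876 mol/yr.
Box B: F(B→C) = (7.6876 + 4.230) − 3.206 = 8.7116 mol/yr.
Box C: F(C→D) = (8.7116 + 4.468) − 4.272 = 8.9076 mol/yr.
Box D throughput = its input = 8.9076 mol/yr; τ = 4.590×10^7 / 8.9076 = 5.153×10^6 yr.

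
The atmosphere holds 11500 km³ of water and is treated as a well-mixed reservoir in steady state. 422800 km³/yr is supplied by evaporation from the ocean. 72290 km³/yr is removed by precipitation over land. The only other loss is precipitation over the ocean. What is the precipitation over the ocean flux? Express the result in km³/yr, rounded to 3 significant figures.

351000 km³/yr

At steady state ΣF_in = ΣF_out.
ΣF_in = 422800 km³/yr.
Precipitation over the ocean flux = ΣF_in − (72290) = 422800 − 72290 = 350500 km³/yr.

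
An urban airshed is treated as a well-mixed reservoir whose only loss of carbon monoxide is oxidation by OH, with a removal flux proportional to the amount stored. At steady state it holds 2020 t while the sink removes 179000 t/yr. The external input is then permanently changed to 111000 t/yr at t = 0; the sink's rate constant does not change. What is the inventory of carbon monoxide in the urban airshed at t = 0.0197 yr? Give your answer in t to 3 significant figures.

1390 t

Residence time τ = M₀/F₀ = 0.01128 yr. The eventual steady state is M_∞ = M₀·(F₁/F₀) = 2020 × 111000/179000 = 1252.6 t.
The anomaly ΔM(t) = M(t) − M_∞ decays as ΔM₀·e^(−t/τ) with ΔM₀ = 2020 − 1252.6 = 767.4 t.
At t = 0.0197 yr, e^(−t/τ) = e^(−1.746) = 0.1745, so ΔM = 133.9 t and M = 1252.6 + 133.9 = 1386.6 t.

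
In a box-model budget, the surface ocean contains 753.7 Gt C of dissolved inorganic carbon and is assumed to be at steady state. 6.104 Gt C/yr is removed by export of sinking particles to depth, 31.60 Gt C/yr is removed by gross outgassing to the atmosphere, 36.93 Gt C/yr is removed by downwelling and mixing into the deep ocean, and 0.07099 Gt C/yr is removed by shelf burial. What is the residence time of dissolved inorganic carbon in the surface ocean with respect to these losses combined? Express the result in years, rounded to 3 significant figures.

Total removal = 6.104 + 31.60 + 36.93 + 0.07099 = 74.705 Gt C/yr.
τ = M / ΣF_out = 753.7 / 74.705 = 10.09 yr.

10.1 yr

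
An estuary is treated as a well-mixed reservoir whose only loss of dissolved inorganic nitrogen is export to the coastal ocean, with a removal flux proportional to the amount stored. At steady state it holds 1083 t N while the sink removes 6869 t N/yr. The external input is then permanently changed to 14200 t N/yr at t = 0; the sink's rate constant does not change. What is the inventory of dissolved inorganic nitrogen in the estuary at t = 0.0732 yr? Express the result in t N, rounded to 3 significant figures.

Residence time τ = M₀/F₀ = 0.1577 yr. The eventual steady state is M_∞ = M₀·(F₁/F₀) = 1083 × 14200/6869 = 2238.8 t N.
The anomaly ΔM(t) = M(t) − M_∞ decays as ΔM₀·e^(−t/τ) with ΔM₀ = 1083 − 2238.8 = −1156 t N.
At t = 0.0732 yr, e^(−t/τ) = e^(−0.4643) = 0.6286, so ΔM = −726.6 t N and M = 2238.8 − 726.6 = 1512.3 t N.

1510 t N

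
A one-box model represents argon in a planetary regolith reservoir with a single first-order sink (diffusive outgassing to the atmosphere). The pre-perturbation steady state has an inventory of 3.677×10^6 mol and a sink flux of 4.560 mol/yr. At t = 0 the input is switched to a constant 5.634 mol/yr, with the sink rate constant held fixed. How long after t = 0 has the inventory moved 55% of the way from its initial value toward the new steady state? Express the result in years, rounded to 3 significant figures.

644000 yr

τ = M₀/F₀ = 3.677×10^6/4.560 = 806400 yr.
The remaining gap fraction is e^(−t/τ); 55% covered ⇒ e^(−t/τ) = 0.450.
t = −τ ln(0.450) = 806400 × 0.7985 = 643900 yr.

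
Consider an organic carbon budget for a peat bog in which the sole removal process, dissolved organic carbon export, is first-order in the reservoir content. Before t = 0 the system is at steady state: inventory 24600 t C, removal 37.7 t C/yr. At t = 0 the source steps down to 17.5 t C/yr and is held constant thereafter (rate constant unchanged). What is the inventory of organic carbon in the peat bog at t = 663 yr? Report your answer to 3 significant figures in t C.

16200 t C

Residence time τ = M₀/F₀ = 652.5 yr. The eventual steady state is M_∞ = M₀·(F₁/F₀) = 24600 × 17.5/37.7 = 11419 t C.
The anomaly ΔM(t) = M(t) − M_∞ decays as ΔM₀·e^(−t/τ) with ΔM₀ = 24600 − 11419 = 13180 t C.
At t = 663 yr, e^(−t/τ) = e^(−1.016) = 0.3620, so ΔM = 4772 t C and M = 11419 + 4772 = 16191 t C.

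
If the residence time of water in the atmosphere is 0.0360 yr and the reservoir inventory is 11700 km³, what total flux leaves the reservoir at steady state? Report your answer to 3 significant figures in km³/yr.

F = M / τ = 11700 / 0.0360 = 325000 km³/yr.

325000 km³/yr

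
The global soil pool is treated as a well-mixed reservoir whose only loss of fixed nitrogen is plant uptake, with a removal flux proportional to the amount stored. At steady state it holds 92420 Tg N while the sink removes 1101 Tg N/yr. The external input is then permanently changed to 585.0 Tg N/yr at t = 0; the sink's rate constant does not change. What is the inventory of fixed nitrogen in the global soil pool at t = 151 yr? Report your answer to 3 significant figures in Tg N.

Residence time τ = M₀/F₀ = 83.94 yr. The eventual steady state is M_∞ = M₀·(F₁/F₀) = 92420 × 585.0/1101 = 49106 Tg N.
The anomaly ΔM(t) = M(t) − M_∞ decays as ΔM₀·e^(−t/τ) with ΔM₀ = 92420 − 49106 = 43310 Tg N.
At t = 151 yr, e^(−t/τ) = e^(−1.799) = 0.1655, so ΔM = 7168 Tg N and M = 49106 + 7168 = 56274 Tg N.

56300 Tg N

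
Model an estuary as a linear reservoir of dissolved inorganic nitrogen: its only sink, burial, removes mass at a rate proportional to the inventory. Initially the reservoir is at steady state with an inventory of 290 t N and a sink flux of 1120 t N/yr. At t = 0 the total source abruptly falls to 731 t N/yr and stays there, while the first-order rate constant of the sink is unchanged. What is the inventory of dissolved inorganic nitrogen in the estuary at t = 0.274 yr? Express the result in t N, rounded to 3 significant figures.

224 t N

Residence time τ = M₀/F₀ = 0.2589 yr. The eventual steady state is M_∞ = M₀·(F₁/F₀) = 290 × 731/1120 = 189.28 t N.
The anomaly ΔM(t) = M(t) − M_∞ decays as ΔM₀·e^(−t/τ) with ΔM₀ = 290 − 189.28 = 100.7 t N.
At t = 0.274 yr, e^(−t/τ) = e^(−1.058) = 0.3471, so ΔM = 34.96 t N and M = 189.28 + 34.96 = 224.24 t N.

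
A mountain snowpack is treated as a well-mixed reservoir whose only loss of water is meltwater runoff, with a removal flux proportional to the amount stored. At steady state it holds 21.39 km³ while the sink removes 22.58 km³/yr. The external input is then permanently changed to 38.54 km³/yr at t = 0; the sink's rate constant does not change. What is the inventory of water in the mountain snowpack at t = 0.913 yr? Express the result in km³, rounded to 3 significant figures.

30.7 km³

Residence time τ = M₀/F₀ = 0.9473 yr. The eventual steady state is M_∞ = M₀·(F₁/F₀) = 21.39 × 38.54/22.58 = 36.509 km³.
The anomaly ΔM(t) = M(t) − M_∞ decays as ΔM₀·e^(−t/τ) with ΔM₀ = 21.39 − 36.509 = −15.12 km³.
At t = 0.913 yr, e^(−t/τ) = e^(−0.9638) = 0.3814, so ΔM = −5.767 km³ and M = 36.509 − 5.767 = 30.742 km³.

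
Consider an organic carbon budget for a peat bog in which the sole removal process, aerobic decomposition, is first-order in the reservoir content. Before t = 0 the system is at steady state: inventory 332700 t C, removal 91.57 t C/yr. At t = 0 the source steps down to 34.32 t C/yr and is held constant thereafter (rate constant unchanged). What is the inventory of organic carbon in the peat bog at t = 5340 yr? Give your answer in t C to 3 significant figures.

Residence time τ = M₀/F₀ = 3633 yr. The eventual steady state is M_∞ = M₀·(F₁/F₀) = 332700 × 34.32/91.57 = 124690 t C.
The anomaly ΔM(t) = M(t) − M_∞ decays as ΔM₀·e^(−t/τ) with ΔM₀ = 332700 − 124690 = 208000 t C.
At t = 5340 yr, e^(−t/τ) = e^(−1.470) = 0.2300, so ΔM = 47840 t C and M = 124690 + 47840 = 172530 t C.

173000 t C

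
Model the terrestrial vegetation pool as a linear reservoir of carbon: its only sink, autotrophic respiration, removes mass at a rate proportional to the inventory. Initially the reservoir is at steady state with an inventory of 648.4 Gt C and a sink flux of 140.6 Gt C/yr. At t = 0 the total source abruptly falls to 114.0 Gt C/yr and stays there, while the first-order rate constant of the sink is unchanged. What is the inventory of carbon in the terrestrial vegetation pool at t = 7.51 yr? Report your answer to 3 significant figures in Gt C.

550 Gt C

τ = M₀/F₀ = 648.4/140.6 = 4.612 yr; rate constant k = 1/τ.
New steady state M_∞ = F₁/k = F₁·τ = 114.0 × 4.612 = 525.73 Gt C.
M(t) = M_∞ + (M₀ − M_∞)·e^(−t/τ); t/τ = 7.51/4.612 = 1.628, so e^(−t/τ) = 0.1962.
M(t) = 525.73 + 122.7 × 0.1962 = 549.80 Gt C.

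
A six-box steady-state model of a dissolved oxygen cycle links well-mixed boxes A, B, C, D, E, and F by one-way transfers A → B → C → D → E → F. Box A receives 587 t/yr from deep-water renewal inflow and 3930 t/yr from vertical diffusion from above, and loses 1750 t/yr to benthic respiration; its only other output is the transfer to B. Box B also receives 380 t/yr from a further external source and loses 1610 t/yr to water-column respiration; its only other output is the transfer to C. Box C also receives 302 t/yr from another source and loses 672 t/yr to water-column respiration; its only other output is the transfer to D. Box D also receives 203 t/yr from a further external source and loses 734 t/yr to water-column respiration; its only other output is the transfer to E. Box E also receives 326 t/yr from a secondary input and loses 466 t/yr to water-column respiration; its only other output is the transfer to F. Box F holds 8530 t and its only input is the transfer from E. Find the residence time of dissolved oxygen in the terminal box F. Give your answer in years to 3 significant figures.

Box A: F(A→B) = (587 + 3930) − 1750 = 2767.0 t/yr.
Box B: F(B→C) = (2767.0 + 380) − 1610 = 1537.0 t/yr.
Box C: F(C→D) = (1537.0 + 302) − 672 = 1167.0 t/yr.
Box D: F(D→E) = (1167.0 + 203) − 734 = 636.00 t/yr.
Box E: F(E→F) = (636.00 + 326) − 466 = 496.00 t/yr.
Box F throughput = its input = 496.00 t/yr; τ = 8530 / 496.00 = 17.20 yr.

17.2 yr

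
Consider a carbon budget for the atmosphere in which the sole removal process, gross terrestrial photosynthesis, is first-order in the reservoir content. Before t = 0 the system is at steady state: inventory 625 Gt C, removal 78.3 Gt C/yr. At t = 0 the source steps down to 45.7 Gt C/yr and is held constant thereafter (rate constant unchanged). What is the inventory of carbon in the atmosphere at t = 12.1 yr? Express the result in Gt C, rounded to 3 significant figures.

422 Gt C

The sink rate constant is k = F₀/M₀ = 78.3/625 = 0.1253 yr⁻¹.
Solving dM/dt = F₁ − kM with M(0) = M₀ gives M(t) = F₁/k + (M₀ − F₁/k)·e^(−kt).
F₁/k = 45.7/0.1253 = 364.78 Gt C; kt = 0.1253 × 12.1 = 1.516, e^(−kt) = 0.2196.
M(12.1) = 364.78 + (625 − 364.78) × 0.2196 = 364.78 + 57.15 = 421.93 Gt C.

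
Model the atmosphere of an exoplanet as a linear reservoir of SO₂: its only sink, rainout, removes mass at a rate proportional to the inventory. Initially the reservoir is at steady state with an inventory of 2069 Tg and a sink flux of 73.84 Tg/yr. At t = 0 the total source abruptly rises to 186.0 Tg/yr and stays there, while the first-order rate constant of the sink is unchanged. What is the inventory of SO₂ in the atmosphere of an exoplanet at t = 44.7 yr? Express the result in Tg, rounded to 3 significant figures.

Residence time τ = M₀/F₀ = 28.02 yr. The eventual steady state is M_∞ = M₀·(F₁/F₀) = 2069 × 186.0/73.84 = 5211.7 Tg.
The anomaly ΔM(t) = M(t) − M_∞ decays as ΔM₀·e^(−t/τ) with ΔM₀ = 2069 − 5211.7 = −3143 Tg.
At t = 44.7 yr, e^(−t/τ) = e^(−1.595) = 0.2029, so ΔM = −637.5 Tg and M = 5211.7 − 637.5 = 4574.2 Tg.

4570 Tg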